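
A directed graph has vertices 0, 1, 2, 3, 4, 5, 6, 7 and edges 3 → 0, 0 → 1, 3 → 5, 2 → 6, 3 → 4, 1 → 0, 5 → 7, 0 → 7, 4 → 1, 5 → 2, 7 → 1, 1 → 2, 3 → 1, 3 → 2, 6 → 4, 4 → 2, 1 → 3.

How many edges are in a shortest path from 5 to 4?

Distance 0: 5.
Distance 1: 2, 7.
Distance 2: 1, 6.
Distance 3: 0, 3, 4 — contains 4.

3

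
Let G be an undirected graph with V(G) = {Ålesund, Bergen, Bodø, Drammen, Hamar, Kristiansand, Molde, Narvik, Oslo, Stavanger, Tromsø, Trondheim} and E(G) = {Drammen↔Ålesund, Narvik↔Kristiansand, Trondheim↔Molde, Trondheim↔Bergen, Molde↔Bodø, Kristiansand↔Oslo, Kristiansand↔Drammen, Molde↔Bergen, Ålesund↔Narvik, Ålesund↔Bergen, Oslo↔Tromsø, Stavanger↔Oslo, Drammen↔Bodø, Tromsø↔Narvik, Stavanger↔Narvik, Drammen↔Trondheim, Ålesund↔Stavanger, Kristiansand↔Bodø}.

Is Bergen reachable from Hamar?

No

Hamar has no edges, so nothing is reachable from it.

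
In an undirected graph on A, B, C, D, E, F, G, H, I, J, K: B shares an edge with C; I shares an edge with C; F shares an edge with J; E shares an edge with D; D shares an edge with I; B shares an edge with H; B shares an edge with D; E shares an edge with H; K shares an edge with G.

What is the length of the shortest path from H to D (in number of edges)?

Distance 0: H.
Distance 1: B, E.
Distance 2: C, D — contains D.

2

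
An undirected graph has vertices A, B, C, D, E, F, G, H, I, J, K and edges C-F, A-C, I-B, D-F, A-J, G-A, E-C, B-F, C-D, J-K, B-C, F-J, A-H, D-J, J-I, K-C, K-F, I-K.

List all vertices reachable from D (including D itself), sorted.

Start at D.
Its neighbours: C, F, J.
Then their neighbours: A, B, E, I, K.
Then next layer: G, H.
Every vertex is now reached.

A, B, C, D, E, F, G, H, I, J, K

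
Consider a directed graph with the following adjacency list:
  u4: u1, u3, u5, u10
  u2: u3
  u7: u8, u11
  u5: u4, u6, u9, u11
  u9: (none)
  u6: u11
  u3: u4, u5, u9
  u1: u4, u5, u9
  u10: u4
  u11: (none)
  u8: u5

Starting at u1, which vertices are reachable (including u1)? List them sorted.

u1, u3, u4, u5, u6, u9, u10, u11

Start at u1.
Its neighbours: u4, u5, u9.
Then their neighbours: u3, u6, u10, u11.
Nothing further is reachable.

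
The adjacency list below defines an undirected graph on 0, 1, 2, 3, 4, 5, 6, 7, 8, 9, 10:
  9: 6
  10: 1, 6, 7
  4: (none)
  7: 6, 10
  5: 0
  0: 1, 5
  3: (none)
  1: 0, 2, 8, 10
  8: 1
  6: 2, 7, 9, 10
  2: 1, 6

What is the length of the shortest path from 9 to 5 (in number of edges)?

5

Distance 0: 9.
Distance 1: 6.
Distance 2: 2, 7, 10.
Distance 3: 1.
Distance 4: 0, 8.
Distance 5: 5 — contains 5.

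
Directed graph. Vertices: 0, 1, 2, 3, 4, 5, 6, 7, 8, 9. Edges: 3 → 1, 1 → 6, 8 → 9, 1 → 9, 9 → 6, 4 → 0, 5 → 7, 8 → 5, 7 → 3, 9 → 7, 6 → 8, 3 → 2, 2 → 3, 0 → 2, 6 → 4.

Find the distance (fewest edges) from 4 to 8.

6

Distance 0: 4.
Distance 1: 0.
Distance 2: 2.
Distance 3: 3.
Distance 4: 1.
Distance 5: 6, 9.
Distance 6: 7, 8 — contains 8.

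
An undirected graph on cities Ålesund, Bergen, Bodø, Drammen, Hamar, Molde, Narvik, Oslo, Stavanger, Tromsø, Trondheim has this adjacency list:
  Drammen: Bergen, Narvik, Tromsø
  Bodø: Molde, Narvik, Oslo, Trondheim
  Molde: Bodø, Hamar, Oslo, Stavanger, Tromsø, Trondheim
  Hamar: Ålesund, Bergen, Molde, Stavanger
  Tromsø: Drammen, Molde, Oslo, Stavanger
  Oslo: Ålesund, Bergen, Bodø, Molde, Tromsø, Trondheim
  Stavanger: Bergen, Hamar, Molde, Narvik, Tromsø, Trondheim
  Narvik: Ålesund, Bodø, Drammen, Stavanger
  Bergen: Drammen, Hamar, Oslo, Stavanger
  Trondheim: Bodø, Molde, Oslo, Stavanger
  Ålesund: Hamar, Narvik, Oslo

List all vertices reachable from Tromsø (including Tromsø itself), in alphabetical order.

Start at Tromsø.
Its neighbours: Drammen, Molde, Oslo, Stavanger.
Then their neighbours: Ålesund, Bergen, Bodø, Hamar, Narvik, Trondheim.
Every vertex is now reached.

Ålesund, Bergen, Bodø, Drammen, Hamar, Molde, Narvik, Oslo, Stavanger, Tromsø, Trondheim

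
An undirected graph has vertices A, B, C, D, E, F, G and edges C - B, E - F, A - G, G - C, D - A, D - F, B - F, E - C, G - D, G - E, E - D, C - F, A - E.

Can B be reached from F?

Explore from F.
Distance 1: reach B, C, D, E.
Found B.

Yes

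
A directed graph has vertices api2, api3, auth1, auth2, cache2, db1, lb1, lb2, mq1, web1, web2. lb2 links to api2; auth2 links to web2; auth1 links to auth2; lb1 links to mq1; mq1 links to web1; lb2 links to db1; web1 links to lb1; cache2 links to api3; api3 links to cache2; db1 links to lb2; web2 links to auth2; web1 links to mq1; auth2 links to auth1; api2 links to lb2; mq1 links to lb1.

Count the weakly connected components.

4

From api2: component {api2, db1, lb2}.
From api3: component {api3, cache2}.
From auth1: component {auth1, auth2, web2}.
From lb1: component {lb1, mq1, web1}.
That's 4 components.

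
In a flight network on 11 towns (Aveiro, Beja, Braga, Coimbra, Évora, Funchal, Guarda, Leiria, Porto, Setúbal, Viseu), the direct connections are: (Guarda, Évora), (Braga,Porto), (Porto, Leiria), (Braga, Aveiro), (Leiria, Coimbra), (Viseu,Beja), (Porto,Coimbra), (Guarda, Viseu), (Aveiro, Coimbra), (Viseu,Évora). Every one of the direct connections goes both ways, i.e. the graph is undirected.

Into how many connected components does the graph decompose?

4

From Aveiro: component {Aveiro, Braga, Coimbra, Leiria, Porto}.
From Beja: component {Beja, Évora, Guarda, Viseu}.
From Funchal: component {Funchal}.
From Setúbal: component {Setúbal}.
That's 4 components.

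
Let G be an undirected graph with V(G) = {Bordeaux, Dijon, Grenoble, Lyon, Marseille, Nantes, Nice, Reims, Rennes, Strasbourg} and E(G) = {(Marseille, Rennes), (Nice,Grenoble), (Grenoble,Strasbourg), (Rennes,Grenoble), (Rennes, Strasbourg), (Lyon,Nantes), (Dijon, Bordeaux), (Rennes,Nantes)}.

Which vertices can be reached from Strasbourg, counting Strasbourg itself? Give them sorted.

Start at Strasbourg.
Its neighbours: Grenoble, Rennes.
Then their neighbours: Marseille, Nantes, Nice.
Then next layer: Lyon.
Nothing further is reachable.

Grenoble, Lyon, Marseille, Nantes, Nice, Rennes, Strasbourg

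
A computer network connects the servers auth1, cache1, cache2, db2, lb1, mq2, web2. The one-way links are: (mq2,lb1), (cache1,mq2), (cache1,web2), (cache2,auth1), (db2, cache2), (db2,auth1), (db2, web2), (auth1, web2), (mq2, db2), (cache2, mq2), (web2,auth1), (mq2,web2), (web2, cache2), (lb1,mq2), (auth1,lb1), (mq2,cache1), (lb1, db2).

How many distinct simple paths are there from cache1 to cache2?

11

cache1→mq2→db2→auth1→web2→cache2
cache1→mq2→db2→cache2
cache1→mq2→db2→web2→cache2
cache1→mq2→lb1→db2→auth1→web2→cache2
cache1→mq2→lb1→db2→cache2
cache1→mq2→lb1→db2→web2→cache2
cache1→mq2→web2→auth1→lb1→db2→cache2
cache1→mq2→web2→cache2
cache1→web2→auth1→lb1→db2→cache2
cache1→web2→auth1→lb1→mq2→db2→cache2
cache1→web2→cache2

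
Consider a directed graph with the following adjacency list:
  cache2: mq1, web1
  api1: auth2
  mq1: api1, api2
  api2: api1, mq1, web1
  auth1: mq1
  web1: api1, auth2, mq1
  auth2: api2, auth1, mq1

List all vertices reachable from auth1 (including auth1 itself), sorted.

api1, api2, auth1, auth2, mq1, web1

Start at auth1.
Its neighbours: mq1.
Then their neighbours: api1, api2.
Then next layer: auth2, web1.
Nothing further is reachable.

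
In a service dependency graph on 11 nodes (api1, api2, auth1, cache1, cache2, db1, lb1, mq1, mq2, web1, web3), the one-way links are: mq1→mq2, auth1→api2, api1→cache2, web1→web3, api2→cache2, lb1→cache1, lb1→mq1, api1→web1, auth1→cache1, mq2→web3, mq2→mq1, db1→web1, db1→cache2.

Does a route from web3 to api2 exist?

No

web3 has no outgoing edges, so nothing is reachable from it.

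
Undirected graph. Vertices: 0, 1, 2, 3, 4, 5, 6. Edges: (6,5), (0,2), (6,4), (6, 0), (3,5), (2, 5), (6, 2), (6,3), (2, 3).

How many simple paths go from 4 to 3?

7

4–6–0–2–3
4–6–0–2–5–3
4–6–2–3
4–6–2–5–3
4–6–3
4–6–5–2–3
4–6–5–3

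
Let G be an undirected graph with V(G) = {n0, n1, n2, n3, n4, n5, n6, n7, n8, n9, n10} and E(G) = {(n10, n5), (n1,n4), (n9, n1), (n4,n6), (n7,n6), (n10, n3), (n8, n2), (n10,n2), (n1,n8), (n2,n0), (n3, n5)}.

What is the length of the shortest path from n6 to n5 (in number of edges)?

Distance 0: n6.
Distance 1: n4, n7.
Distance 2: n1.
Distance 3: n8, n9.
Distance 4: n2.
Distance 5: n0, n10.
Distance 6: n3, n5 — contains n5.

6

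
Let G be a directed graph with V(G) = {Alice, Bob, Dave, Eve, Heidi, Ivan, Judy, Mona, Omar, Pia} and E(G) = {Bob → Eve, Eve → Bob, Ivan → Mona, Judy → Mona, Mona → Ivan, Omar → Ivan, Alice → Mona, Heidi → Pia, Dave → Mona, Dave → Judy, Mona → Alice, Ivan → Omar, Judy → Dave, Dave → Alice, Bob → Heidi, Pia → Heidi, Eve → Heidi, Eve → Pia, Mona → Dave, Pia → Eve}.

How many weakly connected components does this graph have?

2

From Alice: component {Alice, Dave, Ivan, Judy, Mona, Omar}.
From Bob: component {Bob, Eve, Heidi, Pia}.
That's 2 components.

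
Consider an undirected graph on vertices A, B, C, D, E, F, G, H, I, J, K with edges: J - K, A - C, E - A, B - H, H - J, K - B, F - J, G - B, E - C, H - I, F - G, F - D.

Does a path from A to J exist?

Explore from A.
Distance 1: reach C, E.
The search is exhausted without reaching J; it lies in a different component.

No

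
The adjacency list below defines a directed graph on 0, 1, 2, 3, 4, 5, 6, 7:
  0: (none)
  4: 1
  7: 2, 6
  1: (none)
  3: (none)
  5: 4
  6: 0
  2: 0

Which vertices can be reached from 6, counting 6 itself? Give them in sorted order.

0, 6

Start at 6.
Its neighbours: 0.
Nothing further is reachable.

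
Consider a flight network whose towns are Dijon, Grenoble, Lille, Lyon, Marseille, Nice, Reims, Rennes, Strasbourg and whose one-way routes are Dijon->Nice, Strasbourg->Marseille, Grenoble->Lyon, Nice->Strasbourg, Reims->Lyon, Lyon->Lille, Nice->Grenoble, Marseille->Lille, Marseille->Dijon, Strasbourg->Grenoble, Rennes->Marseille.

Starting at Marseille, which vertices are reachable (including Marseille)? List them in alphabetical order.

Dijon, Grenoble, Lille, Lyon, Marseille, Nice, Strasbourg

Start at Marseille.
Its neighbours: Dijon, Lille.
Then their neighbours: Nice.
Then next layer: Grenoble, Strasbourg.
Then next layer: Lyon.
Nothing further is reachable.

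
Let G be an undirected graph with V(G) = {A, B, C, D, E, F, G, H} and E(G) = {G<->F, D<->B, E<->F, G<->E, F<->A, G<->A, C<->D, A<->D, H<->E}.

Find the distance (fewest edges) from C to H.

Distance 0: C.
Distance 1: D.
Distance 2: A, B.
Distance 3: F, G.
Distance 4: E.
Distance 5: H — contains H.

5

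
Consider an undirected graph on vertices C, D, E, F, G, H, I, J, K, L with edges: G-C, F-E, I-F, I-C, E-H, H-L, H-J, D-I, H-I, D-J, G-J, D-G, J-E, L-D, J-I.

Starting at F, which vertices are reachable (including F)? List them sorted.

C, D, E, F, G, H, I, J, L

Start at F.
Its neighbours: E, I.
Then their neighbours: C, D, H, J.
Then next layer: G, L.
Nothing further is reachable.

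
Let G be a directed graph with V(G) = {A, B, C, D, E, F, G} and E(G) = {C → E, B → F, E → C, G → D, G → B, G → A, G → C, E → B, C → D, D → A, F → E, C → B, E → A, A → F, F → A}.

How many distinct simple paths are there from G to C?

G→A→F→E→C
G→B→F→E→C
G→C
G→D→A→F→E→C

4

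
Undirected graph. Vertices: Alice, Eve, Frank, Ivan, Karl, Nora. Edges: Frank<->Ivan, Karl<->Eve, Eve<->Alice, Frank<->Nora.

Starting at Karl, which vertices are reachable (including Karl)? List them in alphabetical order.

Start at Karl.
Its neighbours: Eve.
Then their neighbours: Alice.
Nothing further is reachable.

Alice, Eve, Karl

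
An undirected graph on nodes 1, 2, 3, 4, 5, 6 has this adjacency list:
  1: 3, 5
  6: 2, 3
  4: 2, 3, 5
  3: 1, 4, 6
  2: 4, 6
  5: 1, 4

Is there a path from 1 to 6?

Yes

Explore from 1.
Distance 1: reach 3, 5.
Distance 2: reach 4, 6.
Found 6.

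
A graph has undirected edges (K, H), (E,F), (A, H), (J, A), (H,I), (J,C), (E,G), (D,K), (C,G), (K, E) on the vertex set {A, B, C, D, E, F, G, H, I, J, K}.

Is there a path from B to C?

No

B has no edges, so nothing is reachable from it.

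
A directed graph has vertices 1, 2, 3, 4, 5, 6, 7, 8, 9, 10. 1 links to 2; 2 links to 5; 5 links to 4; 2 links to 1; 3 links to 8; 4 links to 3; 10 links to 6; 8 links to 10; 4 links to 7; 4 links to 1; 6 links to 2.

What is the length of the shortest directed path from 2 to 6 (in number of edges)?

6

Distance 0: 2.
Distance 1: 1, 5.
Distance 2: 4.
Distance 3: 3, 7.
Distance 4: 8.
Distance 5: 10.
Distance 6: 6 — contains 6.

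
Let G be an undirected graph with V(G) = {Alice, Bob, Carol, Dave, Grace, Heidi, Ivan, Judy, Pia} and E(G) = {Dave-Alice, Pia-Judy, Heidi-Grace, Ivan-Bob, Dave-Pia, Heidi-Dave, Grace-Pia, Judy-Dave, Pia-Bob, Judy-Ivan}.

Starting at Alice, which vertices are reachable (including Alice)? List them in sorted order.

Alice, Bob, Dave, Grace, Heidi, Ivan, Judy, Pia

Start at Alice.
Its neighbours: Dave.
Then their neighbours: Heidi, Judy, Pia.
Then next layer: Bob, Grace, Ivan.
Nothing further is reachable.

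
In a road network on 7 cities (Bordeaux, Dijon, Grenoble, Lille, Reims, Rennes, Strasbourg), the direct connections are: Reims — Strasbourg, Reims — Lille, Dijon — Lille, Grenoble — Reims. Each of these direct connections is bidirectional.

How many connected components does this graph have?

From Bordeaux: component {Bordeaux}.
From Dijon: component {Dijon, Grenoble, Lille, Reims, Strasbourg}.
From Rennes: component {Rennes}.
That's 3 components.

3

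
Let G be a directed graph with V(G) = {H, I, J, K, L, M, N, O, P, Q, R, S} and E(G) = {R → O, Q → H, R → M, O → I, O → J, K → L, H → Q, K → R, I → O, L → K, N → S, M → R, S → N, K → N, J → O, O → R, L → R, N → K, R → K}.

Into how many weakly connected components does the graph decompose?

3

From H: component {H, Q}.
From I: component {I, J, K, L, M, N, O, R, S}.
From P: component {P}.
That's 3 components.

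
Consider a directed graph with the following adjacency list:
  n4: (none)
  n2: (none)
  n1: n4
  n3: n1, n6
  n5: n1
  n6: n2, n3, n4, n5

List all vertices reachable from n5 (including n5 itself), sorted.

Start at n5.
Its neighbours: n1.
Then their neighbours: n4.
Nothing further is reachable.

n1, n4, n5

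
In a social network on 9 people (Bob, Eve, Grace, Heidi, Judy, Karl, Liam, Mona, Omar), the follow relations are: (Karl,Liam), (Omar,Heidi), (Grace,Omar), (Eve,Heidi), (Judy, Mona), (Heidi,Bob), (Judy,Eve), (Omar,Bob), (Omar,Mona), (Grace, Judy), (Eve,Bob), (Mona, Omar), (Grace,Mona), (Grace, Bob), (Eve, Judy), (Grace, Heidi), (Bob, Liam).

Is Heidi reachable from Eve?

Yes

Explore from Eve.
Distance 1: reach Bob, Heidi, Judy.
Found Heidi.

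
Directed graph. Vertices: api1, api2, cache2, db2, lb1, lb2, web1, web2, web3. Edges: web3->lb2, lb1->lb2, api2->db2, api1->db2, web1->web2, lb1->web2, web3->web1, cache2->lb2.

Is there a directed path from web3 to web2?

Yes

Explore from web3.
Distance 1: reach lb2, web1.
Distance 2: reach web2.
Found web2.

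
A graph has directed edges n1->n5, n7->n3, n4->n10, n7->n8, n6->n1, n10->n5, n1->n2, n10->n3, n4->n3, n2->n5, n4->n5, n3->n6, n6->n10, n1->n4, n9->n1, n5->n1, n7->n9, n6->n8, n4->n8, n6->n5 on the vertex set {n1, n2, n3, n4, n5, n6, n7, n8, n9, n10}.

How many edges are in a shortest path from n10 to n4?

3

Distance 0: n10.
Distance 1: n3, n5.
Distance 2: n1, n6.
Distance 3: n2, n4, n8 — contains n4.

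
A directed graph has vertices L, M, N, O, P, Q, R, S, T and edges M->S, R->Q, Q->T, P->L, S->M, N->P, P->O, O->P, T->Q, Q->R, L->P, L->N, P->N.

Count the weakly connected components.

3

From L: component {L, N, O, P}.
From M: component {M, S}.
From Q: component {Q, R, T}.
That's 3 components.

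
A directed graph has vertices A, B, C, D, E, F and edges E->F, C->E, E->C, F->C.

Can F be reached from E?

Explore from E.
Distance 1: reach C, F.
Found F.

Yes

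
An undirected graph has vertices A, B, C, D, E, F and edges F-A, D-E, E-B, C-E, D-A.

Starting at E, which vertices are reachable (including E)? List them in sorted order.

A, B, C, D, E, F

Start at E.
Its neighbours: B, C, D.
Then their neighbours: A.
Then next layer: F.
Every vertex is now reached.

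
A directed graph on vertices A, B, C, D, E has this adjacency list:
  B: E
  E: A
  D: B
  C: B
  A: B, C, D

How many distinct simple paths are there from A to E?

3

A→B→E
A→C→B→E
A→D→B→E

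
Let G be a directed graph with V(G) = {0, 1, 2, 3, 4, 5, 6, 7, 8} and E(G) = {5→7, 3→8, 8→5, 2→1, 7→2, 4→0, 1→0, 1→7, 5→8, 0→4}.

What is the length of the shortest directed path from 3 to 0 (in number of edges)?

Distance 0: 3.
Distance 1: 8.
Distance 2: 5.
Distance 3: 7.
Distance 4: 2.
Distance 5: 1.
Distance 6: 0 — contains 0.

6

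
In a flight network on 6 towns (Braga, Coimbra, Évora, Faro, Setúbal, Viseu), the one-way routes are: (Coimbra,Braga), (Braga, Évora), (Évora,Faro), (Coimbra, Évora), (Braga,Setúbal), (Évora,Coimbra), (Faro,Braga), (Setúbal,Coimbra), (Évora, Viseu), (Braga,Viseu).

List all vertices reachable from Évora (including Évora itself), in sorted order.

Braga, Coimbra, Évora, Faro, Setúbal, Viseu

Start at Évora.
Its neighbours: Coimbra, Faro, Viseu.
Then their neighbours: Braga.
Then next layer: Setúbal.
Every vertex is now reached.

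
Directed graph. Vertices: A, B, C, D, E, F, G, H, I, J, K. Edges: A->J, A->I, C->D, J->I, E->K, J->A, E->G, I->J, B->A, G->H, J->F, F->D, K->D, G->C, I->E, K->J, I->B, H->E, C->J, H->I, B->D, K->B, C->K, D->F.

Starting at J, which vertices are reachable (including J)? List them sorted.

A, B, C, D, E, F, G, H, I, J, K

Start at J.
Its neighbours: A, F, I.
Then their neighbours: B, D, E.
Then next layer: G, K.
Then next layer: C, H.
Every vertex is now reached.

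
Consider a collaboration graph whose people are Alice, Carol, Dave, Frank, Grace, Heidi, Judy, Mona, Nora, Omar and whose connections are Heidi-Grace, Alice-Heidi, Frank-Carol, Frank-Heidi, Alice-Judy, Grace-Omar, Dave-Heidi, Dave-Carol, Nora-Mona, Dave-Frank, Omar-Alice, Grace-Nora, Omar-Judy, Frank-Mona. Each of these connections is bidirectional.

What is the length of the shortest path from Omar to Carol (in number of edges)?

Distance 0: Omar.
Distance 1: Alice, Grace, Judy.
Distance 2: Heidi, Nora.
Distance 3: Dave, Frank, Mona.
Distance 4: Carol — contains Carol.

4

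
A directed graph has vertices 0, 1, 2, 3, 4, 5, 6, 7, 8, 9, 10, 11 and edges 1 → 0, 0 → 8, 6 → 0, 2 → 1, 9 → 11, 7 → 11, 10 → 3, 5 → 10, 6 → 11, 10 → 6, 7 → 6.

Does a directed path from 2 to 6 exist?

Explore from 2.
Distance 1: reach 1.
Distance 2: reach 0.
Distance 3: reach 8.
The search from 2 is exhausted; no directed path reaches 6.

No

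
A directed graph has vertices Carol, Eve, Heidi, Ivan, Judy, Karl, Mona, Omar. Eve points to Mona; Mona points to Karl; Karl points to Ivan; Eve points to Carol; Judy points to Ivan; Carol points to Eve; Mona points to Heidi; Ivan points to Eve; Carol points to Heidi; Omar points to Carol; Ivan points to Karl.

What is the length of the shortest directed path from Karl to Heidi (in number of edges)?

Distance 0: Karl.
Distance 1: Ivan.
Distance 2: Eve.
Distance 3: Carol, Mona.
Distance 4: Heidi — contains Heidi.

4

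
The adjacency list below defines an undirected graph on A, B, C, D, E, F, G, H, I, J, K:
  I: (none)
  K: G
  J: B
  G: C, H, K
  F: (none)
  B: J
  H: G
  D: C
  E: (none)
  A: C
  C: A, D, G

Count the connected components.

From A: component {A, C, D, G, H, K}.
From B: component {B, J}.
From E: component {E}.
From F: component {F}.
From I: component {I}.
That's 5 components.

5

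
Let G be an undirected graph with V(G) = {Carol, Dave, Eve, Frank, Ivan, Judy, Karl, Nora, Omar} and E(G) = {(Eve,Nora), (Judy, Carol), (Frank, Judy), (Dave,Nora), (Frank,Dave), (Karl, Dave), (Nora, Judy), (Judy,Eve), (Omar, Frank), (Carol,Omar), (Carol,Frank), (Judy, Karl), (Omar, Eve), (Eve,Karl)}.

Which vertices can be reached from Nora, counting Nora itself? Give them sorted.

Start at Nora.
Its neighbours: Dave, Eve, Judy.
Then their neighbours: Carol, Frank, Karl, Omar.
Nothing further is reachable.

Carol, Dave, Eve, Frank, Judy, Karl, Nora, Omar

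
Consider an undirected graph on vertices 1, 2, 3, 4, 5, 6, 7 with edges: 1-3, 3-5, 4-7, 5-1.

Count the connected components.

From 1: component {1, 3, 5}.
From 2: component {2}.
From 4: component {4, 7}.
From 6: component {6}.
That's 4 components.

4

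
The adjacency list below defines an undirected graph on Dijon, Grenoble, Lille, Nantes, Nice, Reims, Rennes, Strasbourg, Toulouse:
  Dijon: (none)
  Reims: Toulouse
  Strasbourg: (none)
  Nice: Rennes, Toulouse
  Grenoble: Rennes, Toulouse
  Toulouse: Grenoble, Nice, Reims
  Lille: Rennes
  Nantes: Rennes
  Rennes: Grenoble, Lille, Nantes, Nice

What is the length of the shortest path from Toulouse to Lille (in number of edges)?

Distance 0: Toulouse.
Distance 1: Grenoble, Nice, Reims.
Distance 2: Rennes.
Distance 3: Lille, Nantes — contains Lille.

3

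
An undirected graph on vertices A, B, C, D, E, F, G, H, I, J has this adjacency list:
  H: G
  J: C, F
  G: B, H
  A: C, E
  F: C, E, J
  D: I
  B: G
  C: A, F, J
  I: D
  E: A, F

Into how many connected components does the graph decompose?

From A: component {A, C, E, F, J}.
From B: component {B, G, H}.
From D: component {D, I}.
That's 3 components.

3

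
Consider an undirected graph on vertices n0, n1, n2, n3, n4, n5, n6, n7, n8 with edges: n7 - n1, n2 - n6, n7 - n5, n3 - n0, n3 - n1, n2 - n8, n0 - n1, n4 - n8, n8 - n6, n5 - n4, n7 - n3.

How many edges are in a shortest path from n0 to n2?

Distance 0: n0.
Distance 1: n1, n3.
Distance 2: n7.
Distance 3: n5.
Distance 4: n4.
Distance 5: n8.
Distance 6: n2, n6 — contains n2.

6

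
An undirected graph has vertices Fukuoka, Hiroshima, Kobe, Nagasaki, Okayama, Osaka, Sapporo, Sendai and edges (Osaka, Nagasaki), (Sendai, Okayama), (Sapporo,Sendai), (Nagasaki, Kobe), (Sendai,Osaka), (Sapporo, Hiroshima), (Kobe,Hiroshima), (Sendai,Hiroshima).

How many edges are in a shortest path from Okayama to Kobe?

3

Distance 0: Okayama.
Distance 1: Sendai.
Distance 2: Hiroshima, Osaka, Sapporo.
Distance 3: Kobe, Nagasaki — contains Kobe.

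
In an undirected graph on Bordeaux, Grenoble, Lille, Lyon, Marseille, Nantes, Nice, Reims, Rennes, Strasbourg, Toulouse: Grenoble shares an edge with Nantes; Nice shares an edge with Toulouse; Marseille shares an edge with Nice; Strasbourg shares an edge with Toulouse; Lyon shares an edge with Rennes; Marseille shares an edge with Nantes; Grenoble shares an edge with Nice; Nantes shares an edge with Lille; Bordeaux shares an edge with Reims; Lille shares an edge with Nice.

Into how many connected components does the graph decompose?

3

From Bordeaux: component {Bordeaux, Reims}.
From Grenoble: component {Grenoble, Lille, Marseille, Nantes, Nice, Strasbourg, Toulouse}.
From Lyon: component {Lyon, Rennes}.
That's 3 components.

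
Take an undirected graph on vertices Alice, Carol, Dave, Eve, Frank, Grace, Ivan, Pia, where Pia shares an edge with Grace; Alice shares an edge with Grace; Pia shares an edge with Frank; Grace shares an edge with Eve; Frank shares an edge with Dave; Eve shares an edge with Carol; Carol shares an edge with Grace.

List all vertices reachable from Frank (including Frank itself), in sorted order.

Alice, Carol, Dave, Eve, Frank, Grace, Pia

Start at Frank.
Its neighbours: Dave, Pia.
Then their neighbours: Grace.
Then next layer: Alice, Carol, Eve.
Nothing further is reachable.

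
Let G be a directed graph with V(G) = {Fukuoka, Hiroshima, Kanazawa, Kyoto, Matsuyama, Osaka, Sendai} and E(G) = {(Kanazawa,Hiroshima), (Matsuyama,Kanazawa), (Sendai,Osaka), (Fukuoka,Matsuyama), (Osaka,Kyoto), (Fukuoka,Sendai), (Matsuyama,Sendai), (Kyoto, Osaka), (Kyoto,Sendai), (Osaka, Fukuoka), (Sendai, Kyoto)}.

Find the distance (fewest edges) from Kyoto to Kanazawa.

4

Distance 0: Kyoto.
Distance 1: Osaka, Sendai.
Distance 2: Fukuoka.
Distance 3: Matsuyama.
Distance 4: Kanazawa — contains Kanazawa.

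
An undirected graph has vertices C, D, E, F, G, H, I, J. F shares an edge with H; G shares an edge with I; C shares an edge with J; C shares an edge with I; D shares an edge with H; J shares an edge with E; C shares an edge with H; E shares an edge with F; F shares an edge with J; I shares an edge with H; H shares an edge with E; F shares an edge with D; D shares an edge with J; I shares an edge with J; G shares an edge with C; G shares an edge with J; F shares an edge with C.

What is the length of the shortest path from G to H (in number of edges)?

Distance 0: G.
Distance 1: C, I, J.
Distance 2: D, E, F, H — contains H.

2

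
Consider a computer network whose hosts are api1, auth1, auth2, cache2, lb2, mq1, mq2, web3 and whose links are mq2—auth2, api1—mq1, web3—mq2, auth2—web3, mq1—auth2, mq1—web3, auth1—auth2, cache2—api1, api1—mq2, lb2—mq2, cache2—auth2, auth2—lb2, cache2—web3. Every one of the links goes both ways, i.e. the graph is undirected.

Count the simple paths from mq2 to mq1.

mq2–api1–cache2–auth2–mq1
mq2–api1–cache2–auth2–web3–mq1
mq2–api1–cache2–web3–auth2–mq1
mq2–api1–cache2–web3–mq1
mq2–api1–mq1
mq2–auth2–cache2–api1–mq1
mq2–auth2–cache2–web3–mq1
mq2–auth2–mq1
... and 12 more.

20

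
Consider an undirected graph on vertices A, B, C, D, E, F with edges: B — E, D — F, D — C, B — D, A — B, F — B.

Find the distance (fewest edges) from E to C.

Distance 0: E.
Distance 1: B.
Distance 2: A, D, F.
Distance 3: C — contains C.

3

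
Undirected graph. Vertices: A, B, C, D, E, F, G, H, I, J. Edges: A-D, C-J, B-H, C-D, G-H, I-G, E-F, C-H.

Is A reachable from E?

No

Explore from E.
Distance 1: reach F.
The search is exhausted without reaching A; it lies in a different component.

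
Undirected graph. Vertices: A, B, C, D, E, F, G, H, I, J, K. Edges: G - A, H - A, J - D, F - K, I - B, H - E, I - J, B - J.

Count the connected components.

From A: component {A, E, G, H}.
From B: component {B, D, I, J}.
From C: component {C}.
From F: component {F, K}.
That's 4 components.

4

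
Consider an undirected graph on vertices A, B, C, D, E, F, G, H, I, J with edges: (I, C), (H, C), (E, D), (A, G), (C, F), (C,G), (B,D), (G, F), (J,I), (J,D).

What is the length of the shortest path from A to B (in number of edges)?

Distance 0: A.
Distance 1: G.
Distance 2: C, F.
Distance 3: H, I.
Distance 4: J.
Distance 5: D.
Distance 6: B, E — contains B.

6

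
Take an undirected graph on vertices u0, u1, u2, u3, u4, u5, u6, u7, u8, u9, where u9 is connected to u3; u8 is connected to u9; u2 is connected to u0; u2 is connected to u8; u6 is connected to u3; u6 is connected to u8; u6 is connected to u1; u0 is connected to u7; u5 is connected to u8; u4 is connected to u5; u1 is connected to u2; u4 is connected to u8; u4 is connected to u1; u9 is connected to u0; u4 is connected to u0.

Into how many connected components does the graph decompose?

From u0: component {u0, u1, u2, u3, u4, u5, u6, u7, u8, u9}.
That's 1 component.

1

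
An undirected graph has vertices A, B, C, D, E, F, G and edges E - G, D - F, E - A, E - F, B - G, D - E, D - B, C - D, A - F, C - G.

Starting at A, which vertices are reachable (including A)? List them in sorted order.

Start at A.
Its neighbours: E, F.
Then their neighbours: D, G.
Then next layer: B, C.
Every vertex is now reached.

A, B, C, D, E, F, G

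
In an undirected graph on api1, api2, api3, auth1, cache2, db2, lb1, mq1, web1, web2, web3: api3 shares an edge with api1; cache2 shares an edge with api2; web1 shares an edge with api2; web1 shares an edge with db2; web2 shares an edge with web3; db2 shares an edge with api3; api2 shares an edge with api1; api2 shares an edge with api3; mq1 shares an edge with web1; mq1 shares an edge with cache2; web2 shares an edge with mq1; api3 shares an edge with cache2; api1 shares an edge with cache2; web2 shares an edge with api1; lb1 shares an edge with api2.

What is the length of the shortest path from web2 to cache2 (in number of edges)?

2

Distance 0: web2.
Distance 1: api1, mq1, web3.
Distance 2: api2, api3, cache2, web1 — contains cache2.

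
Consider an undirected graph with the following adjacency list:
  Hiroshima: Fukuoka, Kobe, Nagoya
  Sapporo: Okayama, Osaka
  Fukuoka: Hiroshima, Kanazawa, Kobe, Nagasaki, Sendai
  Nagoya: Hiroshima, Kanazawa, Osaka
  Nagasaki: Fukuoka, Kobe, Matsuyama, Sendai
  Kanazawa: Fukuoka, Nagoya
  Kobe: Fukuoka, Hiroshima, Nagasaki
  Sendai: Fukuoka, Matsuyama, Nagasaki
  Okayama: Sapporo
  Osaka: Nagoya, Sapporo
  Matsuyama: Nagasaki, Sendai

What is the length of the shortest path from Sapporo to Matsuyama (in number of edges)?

Distance 0: Sapporo.
Distance 1: Okayama, Osaka.
Distance 2: Nagoya.
Distance 3: Hiroshima, Kanazawa.
Distance 4: Fukuoka, Kobe.
Distance 5: Nagasaki, Sendai.
Distance 6: Matsuyama — contains Matsuyama.

6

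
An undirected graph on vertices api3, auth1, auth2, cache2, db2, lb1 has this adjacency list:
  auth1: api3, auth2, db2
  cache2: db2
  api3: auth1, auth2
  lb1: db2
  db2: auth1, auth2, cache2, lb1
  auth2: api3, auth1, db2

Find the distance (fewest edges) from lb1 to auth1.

2

Distance 0: lb1.
Distance 1: db2.
Distance 2: auth1, auth2, cache2 — contains auth1.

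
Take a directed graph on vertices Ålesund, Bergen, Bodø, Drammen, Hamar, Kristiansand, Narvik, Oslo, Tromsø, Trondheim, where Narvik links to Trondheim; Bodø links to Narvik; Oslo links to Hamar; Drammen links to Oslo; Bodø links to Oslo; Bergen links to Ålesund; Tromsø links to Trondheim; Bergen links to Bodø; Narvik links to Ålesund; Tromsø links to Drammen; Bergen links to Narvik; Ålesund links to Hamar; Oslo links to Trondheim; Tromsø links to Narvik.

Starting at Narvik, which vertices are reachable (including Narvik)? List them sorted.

Ålesund, Hamar, Narvik, Trondheim

Start at Narvik.
Its neighbours: Ålesund, Trondheim.
Then their neighbours: Hamar.
Nothing further is reachable.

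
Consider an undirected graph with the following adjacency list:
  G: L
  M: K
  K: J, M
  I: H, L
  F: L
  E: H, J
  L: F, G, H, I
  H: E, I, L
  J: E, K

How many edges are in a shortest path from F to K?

Distance 0: F.
Distance 1: L.
Distance 2: G, H, I.
Distance 3: E.
Distance 4: J.
Distance 5: K — contains K.

5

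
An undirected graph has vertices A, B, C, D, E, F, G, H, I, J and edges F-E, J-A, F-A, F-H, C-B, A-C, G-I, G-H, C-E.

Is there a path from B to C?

Explore from B.
Distance 1: reach C.
Found C.

Yes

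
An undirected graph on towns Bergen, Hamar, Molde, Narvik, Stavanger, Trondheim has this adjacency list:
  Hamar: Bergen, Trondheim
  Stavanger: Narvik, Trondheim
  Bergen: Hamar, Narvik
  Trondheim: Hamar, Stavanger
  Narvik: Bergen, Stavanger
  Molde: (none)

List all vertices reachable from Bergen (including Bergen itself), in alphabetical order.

Start at Bergen.
Its neighbours: Hamar, Narvik.
Then their neighbours: Stavanger, Trondheim.
Nothing further is reachable.

Bergen, Hamar, Narvik, Stavanger, Trondheim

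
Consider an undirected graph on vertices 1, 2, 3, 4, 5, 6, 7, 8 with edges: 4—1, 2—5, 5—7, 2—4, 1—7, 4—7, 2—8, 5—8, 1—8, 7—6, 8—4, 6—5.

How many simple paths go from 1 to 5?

19

1–4–2–5
1–4–2–8–5
1–4–7–5
1–4–7–6–5
1–4–8–2–5
1–4–8–5
1–7–4–2–5
1–7–4–2–8–5
... and 11 more.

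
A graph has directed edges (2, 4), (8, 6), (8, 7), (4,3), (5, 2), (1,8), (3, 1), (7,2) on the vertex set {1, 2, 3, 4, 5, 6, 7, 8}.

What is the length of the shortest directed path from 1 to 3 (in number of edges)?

Distance 0: 1.
Distance 1: 8.
Distance 2: 6, 7.
Distance 3: 2.
Distance 4: 4.
Distance 5: 3 — contains 3.

5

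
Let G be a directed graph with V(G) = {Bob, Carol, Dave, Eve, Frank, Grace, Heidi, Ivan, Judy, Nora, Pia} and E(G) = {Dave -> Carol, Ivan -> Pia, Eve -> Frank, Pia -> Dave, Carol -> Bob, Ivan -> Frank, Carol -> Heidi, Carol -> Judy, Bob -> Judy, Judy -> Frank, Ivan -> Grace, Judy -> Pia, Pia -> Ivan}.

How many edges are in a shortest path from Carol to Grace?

Distance 0: Carol.
Distance 1: Bob, Heidi, Judy.
Distance 2: Frank, Pia.
Distance 3: Dave, Ivan.
Distance 4: Grace — contains Grace.

4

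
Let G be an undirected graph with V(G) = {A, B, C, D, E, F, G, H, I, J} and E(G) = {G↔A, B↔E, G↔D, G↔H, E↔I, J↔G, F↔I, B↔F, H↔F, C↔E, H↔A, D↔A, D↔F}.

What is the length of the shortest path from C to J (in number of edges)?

Distance 0: C.
Distance 1: E.
Distance 2: B, I.
Distance 3: F.
Distance 4: D, H.
Distance 5: A, G.
Distance 6: J — contains J.

6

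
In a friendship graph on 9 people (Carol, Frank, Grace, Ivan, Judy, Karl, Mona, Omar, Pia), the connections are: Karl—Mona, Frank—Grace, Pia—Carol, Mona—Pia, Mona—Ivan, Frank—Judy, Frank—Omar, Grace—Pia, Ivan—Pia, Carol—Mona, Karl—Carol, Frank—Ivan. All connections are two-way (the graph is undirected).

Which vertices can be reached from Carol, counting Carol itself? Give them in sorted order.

Start at Carol.
Its neighbours: Karl, Mona, Pia.
Then their neighbours: Grace, Ivan.
Then next layer: Frank.
Then next layer: Judy, Omar.
Every vertex is now reached.

Carol, Frank, Grace, Ivan, Judy, Karl, Mona, Omar, Pia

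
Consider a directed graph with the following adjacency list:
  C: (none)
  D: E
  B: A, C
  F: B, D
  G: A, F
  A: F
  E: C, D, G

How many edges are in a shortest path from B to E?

4

Distance 0: B.
Distance 1: A, C.
Distance 2: F.
Distance 3: D.
Distance 4: E — contains E.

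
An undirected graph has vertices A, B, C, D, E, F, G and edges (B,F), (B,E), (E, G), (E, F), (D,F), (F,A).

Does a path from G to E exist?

Yes

Explore from G.
Distance 1: reach E.
Found E.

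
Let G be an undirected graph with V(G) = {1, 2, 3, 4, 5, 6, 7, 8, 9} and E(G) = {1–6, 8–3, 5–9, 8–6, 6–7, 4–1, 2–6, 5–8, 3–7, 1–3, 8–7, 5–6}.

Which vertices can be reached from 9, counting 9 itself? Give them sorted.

Start at 9.
Its neighbours: 5.
Then their neighbours: 6, 8.
Then next layer: 1, 2, 3, 7.
Then next layer: 4.
Every vertex is now reached.

1, 2, 3, 4, 5, 6, 7, 8, 9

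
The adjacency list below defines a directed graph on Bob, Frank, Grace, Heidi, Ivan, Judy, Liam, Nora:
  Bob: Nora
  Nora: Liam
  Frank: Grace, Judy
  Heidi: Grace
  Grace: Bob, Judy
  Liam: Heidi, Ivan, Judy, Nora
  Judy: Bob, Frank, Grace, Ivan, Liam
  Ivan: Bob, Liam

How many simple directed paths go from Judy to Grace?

6

Judy→Bob→Nora→Liam→Heidi→Grace
Judy→Frank→Grace
Judy→Grace
Judy→Ivan→Bob→Nora→Liam→Heidi→Grace
Judy→Ivan→Liam→Heidi→Grace
Judy→Liam→Heidi→Grace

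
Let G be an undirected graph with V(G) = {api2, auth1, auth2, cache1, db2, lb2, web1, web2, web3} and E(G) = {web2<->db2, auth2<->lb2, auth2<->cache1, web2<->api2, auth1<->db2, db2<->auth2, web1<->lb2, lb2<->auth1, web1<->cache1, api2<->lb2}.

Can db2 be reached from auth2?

Yes

Explore from auth2.
Distance 1: reach cache1, db2, lb2.
Found db2.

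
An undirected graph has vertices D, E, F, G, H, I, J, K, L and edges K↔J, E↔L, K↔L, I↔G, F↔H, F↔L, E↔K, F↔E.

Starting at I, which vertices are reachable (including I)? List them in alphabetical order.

Start at I.
Its neighbours: G.
Nothing further is reachable.

G, I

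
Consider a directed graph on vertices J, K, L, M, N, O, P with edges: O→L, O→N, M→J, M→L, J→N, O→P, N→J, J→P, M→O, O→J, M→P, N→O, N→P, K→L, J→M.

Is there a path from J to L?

Explore from J.
Distance 1: reach M, N, P.
Distance 2: reach L, O.
Found L.

Yes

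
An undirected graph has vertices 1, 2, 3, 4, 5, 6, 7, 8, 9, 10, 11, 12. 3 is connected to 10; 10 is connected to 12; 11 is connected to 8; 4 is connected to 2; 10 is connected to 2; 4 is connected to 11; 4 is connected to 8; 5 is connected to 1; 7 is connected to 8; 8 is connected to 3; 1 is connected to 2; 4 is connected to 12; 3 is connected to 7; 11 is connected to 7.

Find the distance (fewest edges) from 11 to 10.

3

Distance 0: 11.
Distance 1: 4, 7, 8.
Distance 2: 2, 3, 12.
Distance 3: 1, 10 — contains 10.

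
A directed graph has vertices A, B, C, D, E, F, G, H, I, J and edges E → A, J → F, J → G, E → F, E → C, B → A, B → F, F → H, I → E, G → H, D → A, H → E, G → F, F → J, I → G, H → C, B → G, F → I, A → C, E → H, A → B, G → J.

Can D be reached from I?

No

Explore from I.
Distance 1: reach E, G.
Distance 2: reach A, C, F, H, J.
Distance 3: reach B.
The search from I is exhausted; no directed path reaches D.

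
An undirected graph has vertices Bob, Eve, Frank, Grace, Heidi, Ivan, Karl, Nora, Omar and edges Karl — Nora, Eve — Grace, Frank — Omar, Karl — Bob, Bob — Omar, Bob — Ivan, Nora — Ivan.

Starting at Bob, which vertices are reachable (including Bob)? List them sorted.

Bob, Frank, Ivan, Karl, Nora, Omar

Start at Bob.
Its neighbours: Ivan, Karl, Omar.
Then their neighbours: Frank, Nora.
Nothing further is reachable.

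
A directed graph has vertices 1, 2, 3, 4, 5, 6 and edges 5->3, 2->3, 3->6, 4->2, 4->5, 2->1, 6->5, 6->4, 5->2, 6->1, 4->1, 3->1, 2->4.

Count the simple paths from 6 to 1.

11

6→1
6→4→1
6→4→2→1
6→4→2→3→1
6→4→5→2→1
6→4→5→2→3→1
6→4→5→3→1
6→5→2→1
6→5→2→3→1
6→5→2→4→1
6→5→3→1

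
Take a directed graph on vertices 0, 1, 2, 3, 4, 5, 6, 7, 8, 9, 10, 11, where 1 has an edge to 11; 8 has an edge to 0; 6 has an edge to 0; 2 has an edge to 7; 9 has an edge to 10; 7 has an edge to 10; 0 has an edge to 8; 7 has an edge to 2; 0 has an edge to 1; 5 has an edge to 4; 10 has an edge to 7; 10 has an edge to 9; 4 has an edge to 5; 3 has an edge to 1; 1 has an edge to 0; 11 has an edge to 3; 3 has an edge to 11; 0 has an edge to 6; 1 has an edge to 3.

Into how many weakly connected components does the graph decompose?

From 0: component {0, 1, 3, 6, 8, 11}.
From 2: component {2, 7, 9, 10}.
From 4: component {4, 5}.
That's 3 components.

3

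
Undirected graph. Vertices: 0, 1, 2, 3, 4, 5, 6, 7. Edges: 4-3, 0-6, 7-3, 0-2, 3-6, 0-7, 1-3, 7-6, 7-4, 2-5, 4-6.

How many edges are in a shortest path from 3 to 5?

4

Distance 0: 3.
Distance 1: 1, 4, 6, 7.
Distance 2: 0.
Distance 3: 2.
Distance 4: 5 — contains 5.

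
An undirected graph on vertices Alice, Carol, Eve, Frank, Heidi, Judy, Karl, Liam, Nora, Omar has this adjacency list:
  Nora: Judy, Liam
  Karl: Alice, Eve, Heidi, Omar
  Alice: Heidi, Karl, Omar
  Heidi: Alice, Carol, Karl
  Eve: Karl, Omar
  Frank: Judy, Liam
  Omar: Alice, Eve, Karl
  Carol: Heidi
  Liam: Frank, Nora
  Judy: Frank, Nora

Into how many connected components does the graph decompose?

From Alice: component {Alice, Carol, Eve, Heidi, Karl, Omar}.
From Frank: component {Frank, Judy, Liam, Nora}.
That's 2 components.

2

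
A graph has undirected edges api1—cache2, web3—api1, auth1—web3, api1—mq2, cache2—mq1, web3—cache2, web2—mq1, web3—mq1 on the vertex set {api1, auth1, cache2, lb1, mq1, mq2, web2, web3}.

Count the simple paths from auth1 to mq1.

3

auth1–web3–api1–cache2–mq1
auth1–web3–cache2–mq1
auth1–web3–mq1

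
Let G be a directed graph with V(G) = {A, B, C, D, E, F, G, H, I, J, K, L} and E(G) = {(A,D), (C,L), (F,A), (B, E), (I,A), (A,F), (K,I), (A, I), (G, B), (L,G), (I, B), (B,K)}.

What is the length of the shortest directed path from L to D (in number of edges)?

Distance 0: L.
Distance 1: G.
Distance 2: B.
Distance 3: E, K.
Distance 4: I.
Distance 5: A.
Distance 6: D, F — contains D.

6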